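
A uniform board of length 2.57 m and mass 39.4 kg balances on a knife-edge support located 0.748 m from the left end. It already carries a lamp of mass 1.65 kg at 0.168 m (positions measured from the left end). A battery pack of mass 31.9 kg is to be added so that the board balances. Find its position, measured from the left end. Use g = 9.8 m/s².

Choose the knife-edge support (at 0.748 m from the left end) as the axis so the support reaction has zero arm there.
Beam weight: 39.4 × 9.8 = 386.1 N down at 1.285 m → arm 0.537 m, τ = 386.1 × 0.537 = 207.3 N·m clockwise.
Lamp: 1.65 × 9.8 = 16.17 N down at 0.168 m → arm 0.58 m, τ = 16.17 × 0.58 = 9.379 N·m counterclockwise.
Net moment of existing loads = 197.9 N·m clockwise.
The battery pack weighs 31.9 × 9.8 = 312.6 N and must supply an equal counterclockwise moment, so its lever arm about the knife-edge support is 197.9 / 312.6 = 0.633 m.
That puts it at 0.748 − 0.633 = 0.115 m from the left end.

x ≈ 0.115 m from the left end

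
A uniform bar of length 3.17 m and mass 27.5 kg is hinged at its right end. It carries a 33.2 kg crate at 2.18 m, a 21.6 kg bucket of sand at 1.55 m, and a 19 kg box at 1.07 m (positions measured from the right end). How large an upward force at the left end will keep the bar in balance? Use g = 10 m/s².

Sum moments about the right end (the unknown pivot reaction has zero arm there).
Beam weight: 27.5 × 10 = 275 N down at 1.585 m → arm 1.585 m, τ = 275 × 1.585 = 435.9 N·m counterclockwise.
Crate: 33.2 × 10 = 332 N down at 2.18 m → arm 2.18 m, τ = 332 × 2.18 = 723.8 N·m counterclockwise.
Bucket of sand: 21.6 × 10 = 216 N down at 1.55 m → arm 1.55 m, τ = 216 × 1.55 = 334.8 N·m counterclockwise.
Box: 19 × 10 = 190 N down at 1.07 m → arm 1.07 m, τ = 190 × 1.07 = 203.3 N·m counterclockwise.
Net moment of the loads = 1698 N·m counterclockwise.
The upward force F acts at the left end, arm 3.17 m, giving F × 3.17 clockwise.
Balancing moments: F × 3.17 = 1698, giving F = 1698 / 3.17 = 536 N.

F ≈ 536 N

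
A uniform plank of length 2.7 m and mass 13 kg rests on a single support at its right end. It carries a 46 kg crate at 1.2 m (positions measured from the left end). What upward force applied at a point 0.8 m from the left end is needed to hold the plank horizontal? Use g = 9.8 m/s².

Taking torques about the right end:
Beam weight: 13 × 9.8 = 127.4 N down at 1.35 m → arm 1.35 m, τ = 127.4 × 1.35 = 172 N·m counterclockwise.
Crate: 46 × 9.8 = 450.8 N down at 1.2 m → arm 1.5 m, τ = 450.8 × 1.5 = 676.2 N·m counterclockwise.
Net moment of the loads = 848.2 N·m counterclockwise.
The upward force F acts at a point 0.8 m from the left end, arm 1.9 m, giving F × 1.9 clockwise.
For rotational equilibrium, F × 1.9 = 848.2, so F = 848.2 / 1.9 = 446 N.

F ≈ 446 N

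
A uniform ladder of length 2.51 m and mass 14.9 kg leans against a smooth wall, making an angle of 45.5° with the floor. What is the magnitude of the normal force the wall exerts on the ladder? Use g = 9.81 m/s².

N_wall ≈ 71.8 N

About the foot of the ladder:
Ladder weight 14.9×9.81 = 146.2 N acts at 1.255 m along the ladder; its horizontal arm is 1.255·cos45.5° = 0.8796 m → τ = 128.6 N·m clockwise.
Wall normal N acts horizontally at the top; its moment arm is the height L sinθ = 2.51·sin45.5° = 1.79 m, counterclockwise.
For rotational equilibrium, N × 1.79 = 128.6, so N = 71.8 N.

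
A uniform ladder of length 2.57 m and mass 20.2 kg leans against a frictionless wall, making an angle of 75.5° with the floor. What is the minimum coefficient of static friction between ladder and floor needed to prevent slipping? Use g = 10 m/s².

μ_min ≈ 0.129

Taking torques about the foot of the ladder:
Ladder weight 20.2×10 = 202 N acts at 1.285 m along the ladder; its horizontal arm is 1.285·cos75.5° = 0.3217 m → τ = 64.98 N·m clockwise.
Wall normal N acts horizontally at the top; its moment arm is the height L sinθ = 2.57·sin75.5° = 2.488 m, counterclockwise.
Balancing moments: N × 2.488 = 64.98, giving N = 26.12 N.
ΣFx = 0 ⇒ f = N_wall = 26.12 N. ΣFy = 0 ⇒ N_floor = 202 N.
μ_min = f / N_floor = 26.12 / 202 = 0.129.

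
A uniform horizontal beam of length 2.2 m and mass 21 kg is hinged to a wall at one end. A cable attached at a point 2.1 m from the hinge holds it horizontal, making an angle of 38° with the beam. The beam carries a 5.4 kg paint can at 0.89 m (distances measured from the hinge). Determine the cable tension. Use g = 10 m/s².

T ≈ 216 N

Take moments about the hinge.
Beam weight: 21 × 10 = 210 N down at 1.1 m → arm 1.1 m, τ = 210 × 1.1 = 231 N·m clockwise.
Paint can: 5.4 × 10 = 54 N down at 0.89 m → arm 0.89 m, τ = 54 × 0.89 = 48.06 N·m clockwise.
Total clockwise load moment = 279.1 N·m.
The cable tension T acts at 2.1 m; only its component perpendicular to the beam, T sinθ, produces torque. sin 38° = 0.6157.
Balancing moments: T × 2.1 × 0.6157 = 279.1, giving T = 279.1 / 1.293 = 216 N.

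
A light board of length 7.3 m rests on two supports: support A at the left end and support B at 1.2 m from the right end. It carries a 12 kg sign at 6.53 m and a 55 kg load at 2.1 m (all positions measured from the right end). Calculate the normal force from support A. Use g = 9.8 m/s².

R_A ≈ 182 N

Choose support B as the axis so its reaction then has zero moment arm.
Sign: 12 × 9.8 = 117.6 N down at 6.53 m → arm 5.33 m, τ = 117.6 × 5.33 = 626.8 N·m counterclockwise.
Load: 55 × 9.8 = 539 N down at 2.1 m → arm 0.9 m, τ = 539 × 0.9 = 485.1 N·m counterclockwise.
Net load moment about support B = 1112 N·m counterclockwise.
Reaction R at support A is upward at 7.3 m, arm 6.1 m → moment R × 6.1 clockwise.
Στ = 0 ⇒ R × 6.1 = 1112 ⇒ R = 182 N.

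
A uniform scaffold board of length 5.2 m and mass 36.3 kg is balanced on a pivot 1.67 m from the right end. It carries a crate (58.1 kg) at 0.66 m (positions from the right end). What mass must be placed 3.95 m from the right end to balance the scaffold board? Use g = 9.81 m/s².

Take moments about the pivot (at 1.67 m from the right end).
Beam weight: 36.3 × 9.81 = 356.1 N down at 2.6 m → arm 0.93 m, τ = 356.1 × 0.93 = 331.2 N·m counterclockwise.
Crate: 58.1 × 9.81 = 570 N down at 0.66 m → arm 1.01 m, τ = 570 × 1.01 = 575.7 N·m clockwise.
Net moment of known loads = 244.5 N·m clockwise.
An unknown mass m at 3.95 m has arm 2.28 m; its moment is m·g·2.28 counterclockwise.
Setting net torque to zero: m × 9.81 × 2.28 = 244.5 → m = 244.5 / (9.81 × 2.28) = 10.9 kg.

m ≈ 10.9 kg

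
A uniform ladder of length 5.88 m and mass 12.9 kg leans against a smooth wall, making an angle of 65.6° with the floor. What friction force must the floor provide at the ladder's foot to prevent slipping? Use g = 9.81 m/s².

Sum moments about the foot of the ladder (the floor normal and friction both act there and drop out).
Ladder weight 12.9×9.81 = 126.5 N acts at 2.94 m along the ladder; its horizontal arm is 2.94·cos65.6° = 1.215 m → τ = 153.7 N·m clockwise.
Wall normal N acts horizontally at the top; its moment arm is the height L sinθ = 5.88·sin65.6° = 5.355 m, counterclockwise.
Setting net torque to zero: N × 5.355 = 153.7 → N = 28.7 N.
ΣFx = 0: friction at the foot balances the wall's push, so f = N_wall = 28.7 N.

f ≈ 28.7 N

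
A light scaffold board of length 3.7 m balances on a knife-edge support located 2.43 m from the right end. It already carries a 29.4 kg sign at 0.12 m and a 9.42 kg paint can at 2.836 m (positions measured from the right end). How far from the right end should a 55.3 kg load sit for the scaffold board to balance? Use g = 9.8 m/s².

Choose the knife-edge support (at 2.43 m from the right end) as the axis so the support reaction has zero arm there.
Sign: 29.4 × 9.8 = 288.1 N down at 0.12 m → arm 2.31 m, τ = 288.1 × 2.31 = 665.5 N·m clockwise.
Paint can: 9.42 × 9.8 = 92.32 N down at 2.836 m → arm 0.406 m, τ = 92.32 × 0.406 = 37.48 N·m counterclockwise.
Net moment of existing loads = 628 N·m clockwise.
The load weighs 55.3 × 9.8 = 541.9 N and must supply an equal counterclockwise moment, so its lever arm about the knife-edge support is 628 / 541.9 = 1.16 m.
That puts it at 2.43 + 1.16 = 3.59 m from the right end.

x ≈ 3.59 m from the right end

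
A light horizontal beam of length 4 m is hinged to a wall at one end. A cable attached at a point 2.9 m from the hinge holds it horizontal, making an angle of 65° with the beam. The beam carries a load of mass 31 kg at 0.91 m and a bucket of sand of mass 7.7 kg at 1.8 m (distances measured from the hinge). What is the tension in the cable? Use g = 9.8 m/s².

Taking torques about the hinge:
Load: 31 × 9.8 = 303.8 N down at 0.91 m → arm 0.91 m, τ = 303.8 × 0.91 = 276.5 N·m clockwise.
Bucket of sand: 7.7 × 9.8 = 75.46 N down at 1.8 m → arm 1.8 m, τ = 75.46 × 1.8 = 135.8 N·m clockwise.
Total clockwise load moment = 412.3 N·m.
The cable tension T acts at 2.9 m; only its component perpendicular to the beam, T sinθ, produces torque. sin 65° = 0.9063.
Balancing moments: T × 2.9 × 0.9063 = 412.3, giving T = 412.3 / 2.628 = 157 N.

T ≈ 157 N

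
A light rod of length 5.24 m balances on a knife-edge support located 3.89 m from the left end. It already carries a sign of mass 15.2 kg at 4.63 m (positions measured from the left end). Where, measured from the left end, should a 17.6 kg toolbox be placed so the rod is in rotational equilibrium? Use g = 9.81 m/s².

Choose the knife-edge support (at 3.89 m from the left end) as the axis so the support reaction has zero arm there.
Sign: 15.2 × 9.81 = 149.1 N down at 4.63 m → arm 0.74 m, τ = 149.1 × 0.74 = 110.3 N·m clockwise.
Net moment of existing loads = 110.3 N·m clockwise.
The toolbox weighs 17.6 × 9.81 = 172.7 N and must supply an equal counterclockwise moment, so its lever arm about the knife-edge support is 110.3 / 172.7 = 0.639 m.
That puts it at 3.89 − 0.639 = 3.25 m from the left end.

x ≈ 3.25 m from the left end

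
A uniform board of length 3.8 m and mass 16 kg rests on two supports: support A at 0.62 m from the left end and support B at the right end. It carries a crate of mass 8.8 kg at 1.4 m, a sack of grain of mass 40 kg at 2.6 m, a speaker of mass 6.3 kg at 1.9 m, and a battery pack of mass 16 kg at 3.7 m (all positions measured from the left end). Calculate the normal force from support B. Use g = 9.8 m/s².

Sum moments about support A (its reaction then has zero moment arm).
Beam weight: 16 × 9.8 = 156.8 N down at 1.9 m → arm 1.28 m, τ = 156.8 × 1.28 = 200.7 N·m clockwise.
Crate: 8.8 × 9.8 = 86.24 N down at 1.4 m → arm 0.78 m, τ = 86.24 × 0.78 = 67.27 N·m clockwise.
Sack of grain: 40 × 9.8 = 392 N down at 2.6 m → arm 1.98 m, τ = 392 × 1.98 = 776.2 N·m clockwise.
Speaker: 6.3 × 9.8 = 61.74 N down at 1.9 m → arm 1.28 m, τ = 61.74 × 1.28 = 79.03 N·m clockwise.
Battery pack: 16 × 9.8 = 156.8 N down at 3.7 m → arm 3.08 m, τ = 156.8 × 3.08 = 482.9 N·m clockwise.
Net load moment about support A = 1606 N·m clockwise.
Reaction R at support B is upward at 3.8 m, arm 3.18 m → moment R × 3.18 counterclockwise.
Setting net torque to zero: R × 3.18 = 1606 → R = 505 N.

R_B ≈ 505 N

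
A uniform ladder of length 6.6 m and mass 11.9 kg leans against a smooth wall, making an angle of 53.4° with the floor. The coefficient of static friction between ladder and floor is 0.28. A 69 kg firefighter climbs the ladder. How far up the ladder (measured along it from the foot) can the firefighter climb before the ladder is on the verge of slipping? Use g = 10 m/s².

d ≈ 2.35 m

Take moments about the foot of the ladder.
Ladder weight 11.9×10 = 119 N acts at 3.3 m along the ladder; its horizontal arm is 3.3·cos53.4° = 1.968 m → τ = 234.2 N·m clockwise.
Firefighter weight 69×10 = 690 N at distance d → arm d·cos53.4° → τ = 690·d·0.5962 clockwise.
Wall normal N at the top has arm L sinθ = 5.299 m counterclockwise, so Στ = 0 gives N·5.299 = 234.2 + 411.4·d.
ΣFy = 0 ⇒ N_floor = 809 N, so the maximum friction is μ_s·N_floor = 0.28×809 = 226.5 N. ΣFx = 0 ⇒ N_wall = f, so at the slipping point N = 226.5 N.
Substituting: 226.5×5.299 = 234.2 + 411.4·d ⇒ d = (1200 − 234.2) / 411.4 = 2.35 m.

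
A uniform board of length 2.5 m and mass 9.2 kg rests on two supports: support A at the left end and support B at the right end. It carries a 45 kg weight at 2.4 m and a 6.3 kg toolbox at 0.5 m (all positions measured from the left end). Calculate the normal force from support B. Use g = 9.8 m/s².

R_B ≈ 481 N

About support A:
Beam weight: 9.2 × 9.8 = 90.16 N down at 1.25 m → arm 1.25 m, τ = 90.16 × 1.25 = 112.7 N·m clockwise.
Weight: 45 × 9.8 = 441 N down at 2.4 m → arm 2.4 m, τ = 441 × 2.4 = 1058 N·m clockwise.
Toolbox: 6.3 × 9.8 = 61.74 N down at 0.5 m → arm 0.5 m, τ = 61.74 × 0.5 = 30.87 N·m clockwise.
Net load moment about support A = 1202 N·m clockwise.
Reaction R at support B is upward at 2.5 m, arm 2.5 m → moment R × 2.5 counterclockwise.
Στ = 0 ⇒ R × 2.5 = 1202 ⇒ R = 481 N.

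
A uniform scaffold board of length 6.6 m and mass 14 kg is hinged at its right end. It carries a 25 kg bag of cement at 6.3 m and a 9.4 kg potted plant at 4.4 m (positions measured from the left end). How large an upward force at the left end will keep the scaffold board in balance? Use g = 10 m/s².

Choose the right end as the axis so the unknown pivot reaction has zero arm there.
Beam weight: 14 × 10 = 140 N down at 3.3 m → arm 3.3 m, τ = 140 × 3.3 = 462 N·m counterclockwise.
Bag of cement: 25 × 10 = 250 N down at 6.3 m → arm 0.3 m, τ = 250 × 0.3 = 75 N·m counterclockwise.
Potted plant: 9.4 × 10 = 94 N down at 4.4 m → arm 2.2 m, τ = 94 × 2.2 = 206.8 N·m counterclockwise.
Net moment of the loads = 743.8 N·m counterclockwise.
The upward force F acts at the left end, arm 6.6 m, giving F × 6.6 clockwise.
Setting net torque to zero: F × 6.6 = 743.8 → F = 743.8 / 6.6 = 113 N.

F ≈ 113 N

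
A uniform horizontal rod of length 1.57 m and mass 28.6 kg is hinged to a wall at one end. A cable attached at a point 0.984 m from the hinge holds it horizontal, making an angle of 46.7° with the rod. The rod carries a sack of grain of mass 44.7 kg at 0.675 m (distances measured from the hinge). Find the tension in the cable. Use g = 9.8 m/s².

Taking torques about the hinge:
Beam weight: 28.6 × 9.8 = 280.3 N down at 0.785 m → arm 0.785 m, τ = 280.3 × 0.785 = 220 N·m clockwise.
Sack of grain: 44.7 × 9.8 = 438.1 N down at 0.675 m → arm 0.675 m, τ = 438.1 × 0.675 = 295.7 N·m clockwise.
Total clockwise load moment = 515.7 N·m.
The cable tension T acts at 0.984 m; only its component perpendicular to the rod, T sinθ, produces torque. sin 46.7° = 0.7278.
Στ = 0 ⇒ T × 0.984 × 0.7278 = 515.7 ⇒ T = 515.7 / 0.7162 = 720 N.

T ≈ 720 N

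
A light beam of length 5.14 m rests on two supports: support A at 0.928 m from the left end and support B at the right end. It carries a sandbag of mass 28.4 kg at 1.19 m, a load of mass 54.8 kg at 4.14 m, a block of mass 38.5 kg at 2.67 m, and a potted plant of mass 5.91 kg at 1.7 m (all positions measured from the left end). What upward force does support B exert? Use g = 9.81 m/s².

R_B ≈ 594 N

Sum moments about support A (its reaction then has zero moment arm).
Sandbag: 28.4 × 9.81 = 278.6 N down at 1.19 m → arm 0.262 m, τ = 278.6 × 0.262 = 72.99 N·m clockwise.
Load: 54.8 × 9.81 = 537.6 N down at 4.14 m → arm 3.212 m, τ = 537.6 × 3.212 = 1727 N·m clockwise.
Block: 38.5 × 9.81 = 377.7 N down at 2.67 m → arm 1.742 m, τ = 377.7 × 1.742 = 658 N·m clockwise.
Potted plant: 5.91 × 9.81 = 57.98 N down at 1.7 m → arm 0.772 m, τ = 57.98 × 0.772 = 44.76 N·m clockwise.
Net load moment about support A = 2503 N·m clockwise.
Reaction R at support B is upward at 5.14 m, arm 4.212 m → moment R × 4.212 counterclockwise.
Balancing moments: R × 4.212 = 2503, giving R = 594 N.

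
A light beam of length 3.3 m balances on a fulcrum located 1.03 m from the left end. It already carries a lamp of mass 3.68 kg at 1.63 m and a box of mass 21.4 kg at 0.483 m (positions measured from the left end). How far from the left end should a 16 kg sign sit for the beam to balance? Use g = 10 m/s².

Choose the fulcrum (at 1.03 m from the left end) as the axis so the support reaction has zero arm there.
Lamp: 3.68 × 10 = 36.8 N down at 1.63 m → arm 0.6 m, τ = 36.8 × 0.6 = 22.08 N·m clockwise.
Box: 21.4 × 10 = 214 N down at 0.483 m → arm 0.547 m, τ = 214 × 0.547 = 117.1 N·m counterclockwise.
Net moment of existing loads = 95.02 N·m counterclockwise.
The sign weighs 16 × 10 = 160 N and must supply an equal clockwise moment, so its lever arm about the fulcrum is 95.02 / 160 = 0.594 m.
That puts it at 1.03 + 0.594 = 1.62 m from the left end.

x ≈ 1.62 m from the left end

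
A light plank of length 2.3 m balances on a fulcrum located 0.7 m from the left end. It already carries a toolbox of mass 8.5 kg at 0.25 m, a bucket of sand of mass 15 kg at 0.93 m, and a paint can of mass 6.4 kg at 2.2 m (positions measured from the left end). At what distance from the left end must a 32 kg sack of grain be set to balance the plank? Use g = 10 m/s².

x ≈ 0.412 m from the left end

About the fulcrum (at 0.7 m from the left end):
Toolbox: 8.5 × 10 = 85 N down at 0.25 m → arm 0.45 m, τ = 85 × 0.45 = 38.25 N·m counterclockwise.
Bucket of sand: 15 × 10 = 150 N down at 0.93 m → arm 0.23 m, τ = 150 × 0.23 = 34.5 N·m clockwise.
Paint can: 6.4 × 10 = 64 N down at 2.2 m → arm 1.5 m, τ = 64 × 1.5 = 96 N·m clockwise.
Net moment of existing loads = 92.25 N·m clockwise.
The sack of grain weighs 32 × 10 = 320 N and must supply an equal counterclockwise moment, so its lever arm about the fulcrum is 92.25 / 320 = 0.288 m.
That puts it at 0.7 − 0.288 = 0.412 m from the left end.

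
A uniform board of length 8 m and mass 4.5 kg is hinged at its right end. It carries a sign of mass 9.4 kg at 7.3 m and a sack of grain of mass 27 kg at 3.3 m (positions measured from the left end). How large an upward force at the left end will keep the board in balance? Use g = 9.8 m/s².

F ≈ 186 N

Taking torques about the right end:
Beam weight: 4.5 × 9.8 = 44.1 N down at 4 m → arm 4 m, τ = 44.1 × 4 = 176.4 N·m counterclockwise.
Sign: 9.4 × 9.8 = 92.12 N down at 7.3 m → arm 0.7 m, τ = 92.12 × 0.7 = 64.48 N·m counterclockwise.
Sack of grain: 27 × 9.8 = 264.6 N down at 3.3 m → arm 4.7 m, τ = 264.6 × 4.7 = 1244 N·m counterclockwise.
Net moment of the loads = 1485 N·m counterclockwise.
The upward force F acts at the left end, arm 8 m, giving F × 8 clockwise.
Στ = 0 ⇒ F × 8 = 1485 ⇒ F = 1485 / 8 = 186 N.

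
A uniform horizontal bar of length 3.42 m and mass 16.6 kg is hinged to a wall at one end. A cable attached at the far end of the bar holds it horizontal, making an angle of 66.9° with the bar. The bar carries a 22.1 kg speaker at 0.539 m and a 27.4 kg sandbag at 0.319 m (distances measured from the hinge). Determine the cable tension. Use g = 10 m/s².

Sum moments about the hinge (the unknown hinge reaction has zero arm there).
Beam weight: 16.6 × 10 = 166 N down at 1.71 m → arm 1.71 m, τ = 166 × 1.71 = 283.9 N·m clockwise.
Speaker: 22.1 × 10 = 221 N down at 0.539 m → arm 0.539 m, τ = 221 × 0.539 = 119.1 N·m clockwise.
Sandbag: 27.4 × 10 = 274 N down at 0.319 m → arm 0.319 m, τ = 274 × 0.319 = 87.41 N·m clockwise.
Total clockwise load moment = 490.4 N·m.
The cable tension T acts at 3.42 m; only its component perpendicular to the bar, T sinθ, produces torque. sin 66.9° = 0.9198.
Balancing moments: T × 3.42 × 0.9198 = 490.4, giving T = 490.4 / 3.146 = 156 N.

T ≈ 156 N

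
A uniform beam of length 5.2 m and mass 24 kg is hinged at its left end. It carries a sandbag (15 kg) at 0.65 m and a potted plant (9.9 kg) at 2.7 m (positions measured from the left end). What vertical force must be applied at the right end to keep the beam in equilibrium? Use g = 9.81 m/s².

Sum moments about the left end (the unknown pivot reaction has zero arm there).
Beam weight: 24 × 9.81 = 235.4 N down at 2.6 m → arm 2.6 m, τ = 235.4 × 2.6 = 612 N·m clockwise.
Sandbag: 15 × 9.81 = 147.2 N down at 0.65 m → arm 0.65 m, τ = 147.2 × 0.65 = 95.68 N·m clockwise.
Potted plant: 9.9 × 9.81 = 97.12 N down at 2.7 m → arm 2.7 m, τ = 97.12 × 2.7 = 262.2 N·m clockwise.
Net moment of the loads = 969.9 N·m clockwise.
The upward force F acts at the right end, arm 5.2 m, giving F × 5.2 counterclockwise.
For rotational equilibrium, F × 5.2 = 969.9, so F = 969.9 / 5.2 = 187 N.

F ≈ 187 N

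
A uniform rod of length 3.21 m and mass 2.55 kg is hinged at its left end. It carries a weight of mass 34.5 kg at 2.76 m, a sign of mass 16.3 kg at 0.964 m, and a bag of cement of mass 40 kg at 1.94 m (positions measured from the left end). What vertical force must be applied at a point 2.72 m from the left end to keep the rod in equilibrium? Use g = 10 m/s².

F ≈ 708 N

Sum moments about the left end (the unknown pivot reaction has zero arm there).
Beam weight: 2.55 × 10 = 25.5 N down at 1.605 m → arm 1.605 m, τ = 25.5 × 1.605 = 40.93 N·m clockwise.
Weight: 34.5 × 10 = 345 N down at 2.76 m → arm 2.76 m, τ = 345 × 2.76 = 952.2 N·m clockwise.
Sign: 16.3 × 10 = 163 N down at 0.964 m → arm 0.964 m, τ = 163 × 0.964 = 157.1 N·m clockwise.
Bag of cement: 40 × 10 = 400 N down at 1.94 m → arm 1.94 m, τ = 400 × 1.94 = 776 N·m clockwise.
Net moment of the loads = 1926 N·m clockwise.
The upward force F acts at a point 2.72 m from the left end, arm 2.72 m, giving F × 2.72 counterclockwise.
Balancing moments: F × 2.72 = 1926, giving F = 1926 / 2.72 = 708 N.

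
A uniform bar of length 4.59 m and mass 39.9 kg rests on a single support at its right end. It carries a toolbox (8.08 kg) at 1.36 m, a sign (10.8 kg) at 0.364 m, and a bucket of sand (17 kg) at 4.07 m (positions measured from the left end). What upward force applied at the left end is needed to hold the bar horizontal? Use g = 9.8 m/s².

Take moments about the right end.
Beam weight: 39.9 × 9.8 = 391 N down at 2.295 m → arm 2.295 m, τ = 391 × 2.295 = 897.3 N·m counterclockwise.
Toolbox: 8.08 × 9.8 = 79.18 N down at 1.36 m → arm 3.23 m, τ = 79.18 × 3.23 = 255.8 N·m counterclockwise.
Sign: 10.8 × 9.8 = 105.8 N down at 0.364 m → arm 4.226 m, τ = 105.8 × 4.226 = 447.1 N·m counterclockwise.
Bucket of sand: 17 × 9.8 = 166.6 N down at 4.07 m → arm 0.52 m, τ = 166.6 × 0.52 = 86.63 N·m counterclockwise.
Net moment of the loads = 1687 N·m counterclockwise.
The upward force F acts at the left end, arm 4.59 m, giving F × 4.59 clockwise.
Στ = 0 ⇒ F × 4.59 = 1687 ⇒ F = 1687 / 4.59 = 368 N.

F ≈ 368 N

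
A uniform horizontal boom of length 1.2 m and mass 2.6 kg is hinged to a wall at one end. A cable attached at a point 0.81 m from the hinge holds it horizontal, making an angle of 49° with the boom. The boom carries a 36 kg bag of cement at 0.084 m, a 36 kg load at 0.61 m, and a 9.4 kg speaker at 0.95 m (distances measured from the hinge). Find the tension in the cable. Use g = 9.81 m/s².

Sum moments about the hinge (the unknown hinge reaction has zero arm there).
Beam weight: 2.6 × 9.81 = 25.51 N down at 0.6 m → arm 0.6 m, τ = 25.51 × 0.6 = 15.31 N·m clockwise.
Bag of cement: 36 × 9.81 = 353.2 N down at 0.084 m → arm 0.084 m, τ = 353.2 × 0.084 = 29.67 N·m clockwise.
Load: 36 × 9.81 = 353.2 N down at 0.61 m → arm 0.61 m, τ = 353.2 × 0.61 = 215.5 N·m clockwise.
Speaker: 9.4 × 9.81 = 92.21 N down at 0.95 m → arm 0.95 m, τ = 92.21 × 0.95 = 87.6 N·m clockwise.
Total clockwise load moment = 348.1 N·m.
The cable tension T acts at 0.81 m; only its component perpendicular to the boom, T sinθ, produces torque. sin 49° = 0.7547.
Στ = 0 ⇒ T × 0.81 × 0.7547 = 348.1 ⇒ T = 348.1 / 0.6113 = 569 N.

T ≈ 569 N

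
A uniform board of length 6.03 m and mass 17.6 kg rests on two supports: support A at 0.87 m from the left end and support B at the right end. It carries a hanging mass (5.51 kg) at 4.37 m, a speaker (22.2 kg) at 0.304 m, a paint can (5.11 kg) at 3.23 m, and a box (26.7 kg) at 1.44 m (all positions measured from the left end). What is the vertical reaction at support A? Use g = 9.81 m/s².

R_A ≈ 620 N

About support B:
Beam weight: 17.6 × 9.81 = 172.7 N down at 3.015 m → arm 3.015 m, τ = 172.7 × 3.015 = 520.7 N·m counterclockwise.
Hanging mass: 5.51 × 9.81 = 54.05 N down at 4.37 m → arm 1.66 m, τ = 54.05 × 1.66 = 89.72 N·m counterclockwise.
Speaker: 22.2 × 9.81 = 217.8 N down at 0.304 m → arm 5.726 m, τ = 217.8 × 5.726 = 1247 N·m counterclockwise.
Paint can: 5.11 × 9.81 = 50.13 N down at 3.23 m → arm 2.8 m, τ = 50.13 × 2.8 = 140.4 N·m counterclockwise.
Box: 26.7 × 9.81 = 261.9 N down at 1.44 m → arm 4.59 m, τ = 261.9 × 4.59 = 1202 N·m counterclockwise.
Net load moment about support B = 3200 N·m counterclockwise.
Reaction R at support A is upward at 0.87 m, arm 5.16 m → moment R × 5.16 clockwise.
Setting net torque to zero: R × 5.16 = 3200 → R = 620 N.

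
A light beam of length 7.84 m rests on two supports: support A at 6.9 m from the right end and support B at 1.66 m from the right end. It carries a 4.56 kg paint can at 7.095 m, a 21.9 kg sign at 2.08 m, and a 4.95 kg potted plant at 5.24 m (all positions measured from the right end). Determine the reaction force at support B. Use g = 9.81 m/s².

Taking torques about support A:
Paint can: 4.56 × 9.81 = 44.73 N down at 7.095 m → arm 0.195 m, τ = 44.73 × 0.195 = 8.722 N·m counterclockwise.
Sign: 21.9 × 9.81 = 214.8 N down at 2.08 m → arm 4.82 m, τ = 214.8 × 4.82 = 1035 N·m clockwise.
Potted plant: 4.95 × 9.81 = 48.56 N down at 5.24 m → arm 1.66 m, τ = 48.56 × 1.66 = 80.61 N·m clockwise.
Net load moment about support A = 1107 N·m clockwise.
Reaction R at support B is upward at 1.66 m, arm 5.24 m → moment R × 5.24 counterclockwise.
Setting net torque to zero: R × 5.24 = 1107 → R = 211 N.

R_B ≈ 211 N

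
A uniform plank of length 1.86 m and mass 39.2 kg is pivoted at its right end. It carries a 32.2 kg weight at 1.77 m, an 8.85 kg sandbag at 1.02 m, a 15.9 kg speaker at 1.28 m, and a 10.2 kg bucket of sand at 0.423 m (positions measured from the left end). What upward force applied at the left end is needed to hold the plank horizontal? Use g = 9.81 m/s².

F ≈ 373 N

Choose the right end as the axis so the unknown pivot reaction has zero arm there.
Beam weight: 39.2 × 9.81 = 384.6 N down at 0.93 m → arm 0.93 m, τ = 384.6 × 0.93 = 357.7 N·m counterclockwise.
Weight: 32.2 × 9.81 = 315.9 N down at 1.77 m → arm 0.09 m, τ = 315.9 × 0.09 = 28.43 N·m counterclockwise.
Sandbag: 8.85 × 9.81 = 86.82 N down at 1.02 m → arm 0.84 m, τ = 86.82 × 0.84 = 72.93 N·m counterclockwise.
Speaker: 15.9 × 9.81 = 156 N down at 1.28 m → arm 0.58 m, τ = 156 × 0.58 = 90.48 N·m counterclockwise.
Bucket of sand: 10.2 × 9.81 = 100.1 N down at 0.423 m → arm 1.437 m, τ = 100.1 × 1.437 = 143.8 N·m counterclockwise.
Net moment of the loads = 693.3 N·m counterclockwise.
The upward force F acts at the left end, arm 1.86 m, giving F × 1.86 clockwise.
Setting net torque to zero: F × 1.86 = 693.3 → F = 693.3 / 1.86 = 373 N.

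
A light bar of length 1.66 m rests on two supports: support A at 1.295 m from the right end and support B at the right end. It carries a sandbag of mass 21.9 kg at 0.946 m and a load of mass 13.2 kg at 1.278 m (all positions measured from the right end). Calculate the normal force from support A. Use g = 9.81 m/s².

R_A ≈ 285 N

Sum moments about support B (its reaction then has zero moment arm).
Sandbag: 21.9 × 9.81 = 214.8 N down at 0.946 m → arm 0.946 m, τ = 214.8 × 0.946 = 203.2 N·m counterclockwise.
Load: 13.2 × 9.81 = 129.5 N down at 1.278 m → arm 1.278 m, τ = 129.5 × 1.278 = 165.5 N·m counterclockwise.
Net load moment about support B = 368.7 N·m counterclockwise.
Reaction R at support A is upward at 1.295 m, arm 1.295 m → moment R × 1.295 clockwise.
Στ = 0 ⇒ R × 1.295 = 368.7 ⇒ R = 285 N.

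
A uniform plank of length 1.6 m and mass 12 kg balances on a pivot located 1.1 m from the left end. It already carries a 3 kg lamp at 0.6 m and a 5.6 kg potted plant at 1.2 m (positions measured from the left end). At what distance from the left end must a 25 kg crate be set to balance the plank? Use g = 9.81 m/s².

Sum moments about the pivot (at 1.1 m from the left end) (the support reaction has zero arm there).
Beam weight: 12 × 9.81 = 117.7 N down at 0.8 m → arm 0.3 m, τ = 117.7 × 0.3 = 35.31 N·m counterclockwise.
Lamp: 3 × 9.81 = 29.43 N down at 0.6 m → arm 0.5 m, τ = 29.43 × 0.5 = 14.71 N·m counterclockwise.
Potted plant: 5.6 × 9.81 = 54.94 N down at 1.2 m → arm 0.1 m, τ = 54.94 × 0.1 = 5.494 N·m clockwise.
Net moment of existing loads = 44.53 N·m counterclockwise.
The crate weighs 25 × 9.81 = 245.2 N and must supply an equal clockwise moment, so its lever arm about the pivot is 44.53 / 245.2 = 0.182 m.
That puts it at 1.1 + 0.182 = 1.28 m from the left end.

x ≈ 1.28 m from the left end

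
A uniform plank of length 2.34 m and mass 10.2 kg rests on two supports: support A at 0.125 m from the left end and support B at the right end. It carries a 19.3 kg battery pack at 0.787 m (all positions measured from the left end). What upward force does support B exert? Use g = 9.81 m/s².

R_B ≈ 104 N

Sum moments about support A (its reaction then has zero moment arm).
Beam weight: 10.2 × 9.81 = 100.1 N down at 1.17 m → arm 1.045 m, τ = 100.1 × 1.045 = 104.6 N·m clockwise.
Battery pack: 19.3 × 9.81 = 189.3 N down at 0.787 m → arm 0.662 m, τ = 189.3 × 0.662 = 125.3 N·m clockwise.
Net load moment about support A = 229.9 N·m clockwise.
Reaction R at support B is upward at 2.34 m, arm 2.215 m → moment R × 2.215 counterclockwise.
Στ = 0 ⇒ R × 2.215 = 229.9 ⇒ R = 104 N.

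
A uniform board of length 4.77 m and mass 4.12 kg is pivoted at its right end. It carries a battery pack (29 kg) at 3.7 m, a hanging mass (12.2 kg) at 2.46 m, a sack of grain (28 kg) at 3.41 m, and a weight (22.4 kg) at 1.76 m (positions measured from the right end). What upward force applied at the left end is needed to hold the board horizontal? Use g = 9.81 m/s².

Taking torques about the right end:
Beam weight: 4.12 × 9.81 = 40.42 N down at 2.385 m → arm 2.385 m, τ = 40.42 × 2.385 = 96.4 N·m counterclockwise.
Battery pack: 29 × 9.81 = 284.5 N down at 3.7 m → arm 3.7 m, τ = 284.5 × 3.7 = 1053 N·m counterclockwise.
Hanging mass: 12.2 × 9.81 = 119.7 N down at 2.46 m → arm 2.46 m, τ = 119.7 × 2.46 = 294.5 N·m counterclockwise.
Sack of grain: 28 × 9.81 = 274.7 N down at 3.41 m → arm 3.41 m, τ = 274.7 × 3.41 = 936.7 N·m counterclockwise.
Weight: 22.4 × 9.81 = 219.7 N down at 1.76 m → arm 1.76 m, τ = 219.7 × 1.76 = 386.7 N·m counterclockwise.
Net moment of the loads = 2767 N·m counterclockwise.
The upward force F acts at the left end, arm 4.77 m, giving F × 4.77 clockwise.
For rotational equilibrium, F × 4.77 = 2767, so F = 2767 / 4.77 = 580 N.

F ≈ 580 N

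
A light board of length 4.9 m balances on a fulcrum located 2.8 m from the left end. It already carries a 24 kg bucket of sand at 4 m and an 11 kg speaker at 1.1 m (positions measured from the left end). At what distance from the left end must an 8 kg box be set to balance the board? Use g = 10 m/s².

Sum moments about the fulcrum (at 2.8 m from the left end) (the support reaction has zero arm there).
Bucket of sand: 24 × 10 = 240 N down at 4 m → arm 1.2 m, τ = 240 × 1.2 = 288 N·m clockwise.
Speaker: 11 × 10 = 110 N down at 1.1 m → arm 1.7 m, τ = 110 × 1.7 = 187 N·m counterclockwise.
Net moment of existing loads = 101 N·m clockwise.
The box weighs 8 × 10 = 80 N and must supply an equal counterclockwise moment, so its lever arm about the fulcrum is 101 / 80 = 1.26 m.
That puts it at 2.8 − 1.26 = 1.54 m from the left end.

x ≈ 1.54 m from the left end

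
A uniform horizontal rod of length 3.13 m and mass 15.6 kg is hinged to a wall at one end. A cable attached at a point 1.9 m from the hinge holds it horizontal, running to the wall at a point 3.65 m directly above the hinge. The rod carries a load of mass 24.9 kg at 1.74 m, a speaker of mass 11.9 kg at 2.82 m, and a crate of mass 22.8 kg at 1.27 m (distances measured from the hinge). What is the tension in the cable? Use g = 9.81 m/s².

T ≈ 758 N

Choose the hinge as the axis so the unknown hinge reaction has zero arm there.
Beam weight: 15.6 × 9.81 = 153 N down at 1.565 m → arm 1.565 m, τ = 153 × 1.565 = 239.4 N·m clockwise.
Load: 24.9 × 9.81 = 244.3 N down at 1.74 m → arm 1.74 m, τ = 244.3 × 1.74 = 425.1 N·m clockwise.
Speaker: 11.9 × 9.81 = 116.7 N down at 2.82 m → arm 2.82 m, τ = 116.7 × 2.82 = 329.1 N·m clockwise.
Crate: 22.8 × 9.81 = 223.7 N down at 1.27 m → arm 1.27 m, τ = 223.7 × 1.27 = 284.1 N·m clockwise.
Total clockwise load moment = 1278 N·m.
The cable tension T acts at 1.9 m; only its component perpendicular to the rod, T sinθ, produces torque. sinθ = h/√(h²+d²) = 3.65/√(3.65²+1.9²) = 0.887.
Balancing moments: T × 1.9 × 0.887 = 1278, giving T = 1278 / 1.685 = 758 N.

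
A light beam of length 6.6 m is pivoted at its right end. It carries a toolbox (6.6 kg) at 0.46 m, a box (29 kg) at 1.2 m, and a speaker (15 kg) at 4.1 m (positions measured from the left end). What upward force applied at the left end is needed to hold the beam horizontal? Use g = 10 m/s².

About the right end:
Toolbox: 6.6 × 10 = 66 N down at 0.46 m → arm 6.14 m, τ = 66 × 6.14 = 405.2 N·m counterclockwise.
Box: 29 × 10 = 290 N down at 1.2 m → arm 5.4 m, τ = 290 × 5.4 = 1566 N·m counterclockwise.
Speaker: 15 × 10 = 150 N down at 4.1 m → arm 2.5 m, τ = 150 × 2.5 = 375 N·m counterclockwise.
Net moment of the loads = 2346 N·m counterclockwise.
The upward force F acts at the left end, arm 6.6 m, giving F × 6.6 clockwise.
Setting net torque to zero: F × 6.6 = 2346 → F = 2346 / 6.6 = 355 N.

F ≈ 355 N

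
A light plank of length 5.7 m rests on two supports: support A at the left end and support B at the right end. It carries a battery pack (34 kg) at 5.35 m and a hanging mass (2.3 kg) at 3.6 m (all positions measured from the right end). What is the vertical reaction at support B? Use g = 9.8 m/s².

R_B ≈ 28.8 N

About support A:
Battery pack: 34 × 9.8 = 333.2 N down at 5.35 m → arm 0.35 m, τ = 333.2 × 0.35 = 116.6 N·m clockwise.
Hanging mass: 2.3 × 9.8 = 22.54 N down at 3.6 m → arm 2.1 m, τ = 22.54 × 2.1 = 47.33 N·m clockwise.
Net load moment about support A = 163.9 N·m clockwise.
Reaction R at support B is upward at 0 m, arm 5.7 m → moment R × 5.7 counterclockwise.
For rotational equilibrium, R × 5.7 = 163.9, so R = 28.8 N.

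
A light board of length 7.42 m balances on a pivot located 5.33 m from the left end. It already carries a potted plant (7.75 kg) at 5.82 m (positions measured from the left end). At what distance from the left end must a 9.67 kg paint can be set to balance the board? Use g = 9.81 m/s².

x ≈ 4.94 m from the left end

Sum moments about the pivot (at 5.33 m from the left end) (the support reaction has zero arm there).
Potted plant: 7.75 × 9.81 = 76.03 N down at 5.82 m → arm 0.49 m, τ = 76.03 × 0.49 = 37.25 N·m clockwise.
Net moment of existing loads = 37.25 N·m clockwise.
The paint can weighs 9.67 × 9.81 = 94.86 N and must supply an equal counterclockwise moment, so its lever arm about the pivot is 37.25 / 94.86 = 0.393 m.
That puts it at 5.33 − 0.393 = 4.94 m from the left end.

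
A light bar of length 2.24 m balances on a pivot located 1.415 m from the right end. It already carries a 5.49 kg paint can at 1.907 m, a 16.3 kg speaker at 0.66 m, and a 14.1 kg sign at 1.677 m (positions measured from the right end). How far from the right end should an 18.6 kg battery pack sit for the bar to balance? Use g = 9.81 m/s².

Take moments about the pivot (at 1.415 m from the right end).
Paint can: 5.49 × 9.81 = 53.86 N down at 1.907 m → arm 0.492 m, τ = 53.86 × 0.492 = 26.5 N·m counterclockwise.
Speaker: 16.3 × 9.81 = 159.9 N down at 0.66 m → arm 0.755 m, τ = 159.9 × 0.755 = 120.7 N·m clockwise.
Sign: 14.1 × 9.81 = 138.3 N down at 1.677 m → arm 0.262 m, τ = 138.3 × 0.262 = 36.23 N·m counterclockwise.
Net moment of existing loads = 57.97 N·m clockwise.
The battery pack weighs 18.6 × 9.81 = 182.5 N and must supply an equal counterclockwise moment, so its lever arm about the pivot is 57.97 / 182.5 = 0.318 m.
That puts it at 1.415 + 0.318 = 1.73 m from the right end.

x ≈ 1.73 m from the right end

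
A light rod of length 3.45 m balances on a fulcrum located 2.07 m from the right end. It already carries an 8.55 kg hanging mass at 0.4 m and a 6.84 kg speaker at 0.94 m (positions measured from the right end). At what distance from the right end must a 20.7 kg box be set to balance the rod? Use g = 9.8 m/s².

x ≈ 3.13 m from the right end

Choose the fulcrum (at 2.07 m from the right end) as the axis so the support reaction has zero arm there.
Hanging mass: 8.55 × 9.8 = 83.79 N down at 0.4 m → arm 1.67 m, τ = 83.79 × 1.67 = 139.9 N·m clockwise.
Speaker: 6.84 × 9.8 = 67.03 N down at 0.94 m → arm 1.13 m, τ = 67.03 × 1.13 = 75.74 N·m clockwise.
Net moment of existing loads = 215.6 N·m clockwise.
The box weighs 20.7 × 9.8 = 202.9 N and must supply an equal counterclockwise moment, so its lever arm about the fulcrum is 215.6 / 202.9 = 1.06 m.
That puts it at 2.07 + 1.06 = 3.13 m from the right end.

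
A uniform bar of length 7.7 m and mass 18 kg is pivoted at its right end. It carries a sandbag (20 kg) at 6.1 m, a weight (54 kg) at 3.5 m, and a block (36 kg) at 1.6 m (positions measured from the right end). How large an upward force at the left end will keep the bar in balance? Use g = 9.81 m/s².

About the right end:
Beam weight: 18 × 9.81 = 176.6 N down at 3.85 m → arm 3.85 m, τ = 176.6 × 3.85 = 679.9 N·m counterclockwise.
Sandbag: 20 × 9.81 = 196.2 N down at 6.1 m → arm 6.1 m, τ = 196.2 × 6.1 = 1197 N·m counterclockwise.
Weight: 54 × 9.81 = 529.7 N down at 3.5 m → arm 3.5 m, τ = 529.7 × 3.5 = 1854 N·m counterclockwise.
Block: 36 × 9.81 = 353.2 N down at 1.6 m → arm 1.6 m, τ = 353.2 × 1.6 = 565.1 N·m counterclockwise.
Net moment of the loads = 4296 N·m counterclockwise.
The upward force F acts at the left end, arm 7.7 m, giving F × 7.7 clockwise.
For rotational equilibrium, F × 7.7 = 4296, so F = 4296 / 7.7 = 558 N.

F ≈ 558 N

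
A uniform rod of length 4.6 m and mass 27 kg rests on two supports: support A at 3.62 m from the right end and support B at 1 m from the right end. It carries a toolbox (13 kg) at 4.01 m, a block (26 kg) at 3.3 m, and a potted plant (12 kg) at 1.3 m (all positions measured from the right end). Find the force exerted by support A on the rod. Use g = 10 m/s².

R_A ≈ 525 N

Taking torques about support B:
Beam weight: 27 × 10 = 270 N down at 2.3 m → arm 1.3 m, τ = 270 × 1.3 = 351 N·m counterclockwise.
Toolbox: 13 × 10 = 130 N down at 4.01 m → arm 3.01 m, τ = 130 × 3.01 = 391.3 N·m counterclockwise.
Block: 26 × 10 = 260 N down at 3.3 m → arm 2.3 m, τ = 260 × 2.3 = 598 N·m counterclockwise.
Potted plant: 12 × 10 = 120 N down at 1.3 m → arm 0.3 m, τ = 120 × 0.3 = 36 N·m counterclockwise.
Net load moment about support B = 1376 N·m counterclockwise.
Reaction R at support A is upward at 3.62 m, arm 2.62 m → moment R × 2.62 clockwise.
Balancing moments: R × 2.62 = 1376, giving R = 525 N.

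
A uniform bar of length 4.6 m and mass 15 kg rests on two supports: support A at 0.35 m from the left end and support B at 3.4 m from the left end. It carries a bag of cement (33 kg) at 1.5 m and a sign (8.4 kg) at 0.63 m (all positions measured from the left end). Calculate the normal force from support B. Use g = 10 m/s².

Taking torques about support A:
Beam weight: 15 × 10 = 150 N down at 2.3 m → arm 1.95 m, τ = 150 × 1.95 = 292.5 N·m clockwise.
Bag of cement: 33 × 10 = 330 N down at 1.5 m → arm 1.15 m, τ = 330 × 1.15 = 379.5 N·m clockwise.
Sign: 8.4 × 10 = 84 N down at 0.63 m → arm 0.28 m, τ = 84 × 0.28 = 23.52 N·m clockwise.
Net load moment about support A = 695.5 N·m clockwise.
Reaction R at support B is upward at 3.4 m, arm 3.05 m → moment R × 3.05 counterclockwise.
Balancing moments: R × 3.05 = 695.5, giving R = 228 N.

R_B ≈ 228 N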